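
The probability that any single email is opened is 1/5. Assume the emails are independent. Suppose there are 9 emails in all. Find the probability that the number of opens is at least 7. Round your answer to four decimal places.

X ~ Binomial(9, 0.20); P(X ≥ 7) = Σ C(9,k) p^k (1−p)^(9−k) over k:
  k=7: C(9,7)·0.20^7·0.80^2 = 0.000295
  k=8: C(9,8)·0.20^8·0.80^1 = 0.000018
  k=9: C(9,9)·0.20^9·0.80^0 = 0.000001
Total = 0.000314

0.0003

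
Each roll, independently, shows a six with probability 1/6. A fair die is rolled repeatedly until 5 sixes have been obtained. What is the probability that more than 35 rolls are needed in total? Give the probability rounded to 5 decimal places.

Needing more than 35 rolls ⇔ fewer than 5 successes in the first 35. With X ~ Binomial(35, 0.166667), P(Y > 35) = P(X ≤ 4).
  k=0: C(35,0)·0.166667^0·0.833333^35 = 0.0016930
  k=1: C(35,1)·0.166667^1·0.833333^34 = 0.0118510
  k=2: C(35,2)·0.166667^2·0.833333^33 = 0.0402933
  k=3: C(35,3)·0.166667^3·0.833333^32 = 0.0886454
  k=4: C(35,4)·0.166667^4·0.833333^31 = 0.1418326
P(X ≤ 4) = 0.2843153

0.28432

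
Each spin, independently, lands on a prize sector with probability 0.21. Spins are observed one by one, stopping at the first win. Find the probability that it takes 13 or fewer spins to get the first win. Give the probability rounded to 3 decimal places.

0.953

Y = number of spins to the first success; geometric, p = 0.21.
P(Y ≤ 13) = 1 − (1−p)^13 = 1 − 0.04668 = 0.95332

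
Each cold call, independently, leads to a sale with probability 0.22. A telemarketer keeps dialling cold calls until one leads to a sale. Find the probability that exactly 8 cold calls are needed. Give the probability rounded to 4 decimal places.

Geometric (trials to first success), p = 0.22.
P(Y = 8) = (1−p)^7 · p = 0.17566 · 0.22 = 0.038644

0.0386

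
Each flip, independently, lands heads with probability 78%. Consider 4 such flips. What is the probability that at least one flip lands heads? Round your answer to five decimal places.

P(at least one) = 1 − P(none) = 1 − (1 − 0.78)^4
= 1 − 0.0023426 = 0.9976574

0.99766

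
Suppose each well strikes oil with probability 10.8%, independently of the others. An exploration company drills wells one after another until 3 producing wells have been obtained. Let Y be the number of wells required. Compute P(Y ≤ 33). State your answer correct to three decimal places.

0.707

Finishing within 33 wells ⇔ at least 3 successes in the first 33. With X ~ Binomial(33, 0.108), P(Y ≤ 33) = 1 − P(X ≤ 2).
  k=0: C(33,0)·0.108^0·0.892^33 = 0.02302
  k=1: C(33,1)·0.108^1·0.892^32 = 0.09196
  k=2: C(33,2)·0.108^2·0.892^31 = 0.17815
1 − 0.29313 = 0.70687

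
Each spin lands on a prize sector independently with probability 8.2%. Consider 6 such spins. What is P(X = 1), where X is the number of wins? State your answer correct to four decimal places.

X ~ Binomial(n=6, p=0.082).
P(X=1) = C(6,1) · p^1 · (1−p)^5
= 6 · 0.082 · 0.65195 = 0.320759

0.3208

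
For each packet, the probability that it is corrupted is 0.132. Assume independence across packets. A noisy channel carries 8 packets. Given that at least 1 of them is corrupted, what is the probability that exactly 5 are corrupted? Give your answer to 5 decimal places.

0.00217

X ~ Binomial(8, 0.132). Want P(X=5 | X≥1) = P(X=5) / P(X≥1).
P(X=5) = C(8,5)·0.132^5·0.868^3 = 0.0014676
P(X≥1) = 1 − 0.3222239 = 0.6777761
Ratio = 0.0014676 / 0.6777761 = 0.0021654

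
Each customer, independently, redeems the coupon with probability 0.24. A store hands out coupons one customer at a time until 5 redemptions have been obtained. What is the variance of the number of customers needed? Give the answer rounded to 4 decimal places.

65.9722

Y = total customers until the fifth success; negative binomial with r=5, p=0.24.
Var(Y) = r(1−p)/p² = 5·0.76 / 0.24² = 65.972222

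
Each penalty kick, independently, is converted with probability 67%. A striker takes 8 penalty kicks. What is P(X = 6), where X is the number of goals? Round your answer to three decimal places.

X ~ Binomial(n=8, p=0.67).
P(X=6) = C(8,6) · p^6 · (1−p)^2
= 28 · 0.090458 · 0.1089 = 0.27583

0.276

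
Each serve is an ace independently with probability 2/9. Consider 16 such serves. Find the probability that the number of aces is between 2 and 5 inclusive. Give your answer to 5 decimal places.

0.77660

X ~ Binomial(16, 0.222222); P(2 ≤ X ≤ 5) = Σ C(16,k) p^k (1−p)^(16−k) over k:
  k=2: C(16,2)·0.222222^2·0.777778^14 = 0.1756846
  k=3: C(16,3)·0.222222^3·0.777778^13 = 0.2342461
  k=4: C(16,4)·0.222222^4·0.777778^12 = 0.2175142
  k=5: C(16,5)·0.222222^5·0.777778^11 = 0.1491526
Total = 0.7765976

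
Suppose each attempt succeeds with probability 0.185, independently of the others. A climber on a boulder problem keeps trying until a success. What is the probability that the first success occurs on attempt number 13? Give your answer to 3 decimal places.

Geometric (trials to first success), p = 0.185.
P(Y = 13) = (1−p)^12 · p = 0.08588 · 0.185 = 0.01589

0.016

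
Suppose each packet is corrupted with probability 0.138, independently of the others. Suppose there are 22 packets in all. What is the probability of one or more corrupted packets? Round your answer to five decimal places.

0.96188

P(at least one) = 1 − P(none) = 1 − (1 − 0.138)^22
= 1 − 0.0381206 = 0.9618794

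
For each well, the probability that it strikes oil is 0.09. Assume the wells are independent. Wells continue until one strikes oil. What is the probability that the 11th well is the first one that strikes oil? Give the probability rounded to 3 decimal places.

0.035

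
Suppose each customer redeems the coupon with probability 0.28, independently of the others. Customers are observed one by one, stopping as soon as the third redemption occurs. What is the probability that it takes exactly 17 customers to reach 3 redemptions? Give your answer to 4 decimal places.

0.0265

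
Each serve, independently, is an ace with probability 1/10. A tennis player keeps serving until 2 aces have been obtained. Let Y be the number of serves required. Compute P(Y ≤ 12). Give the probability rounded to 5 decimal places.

0.34100

Finishing within 12 serves ⇔ at least 2 successes in the first 12. With X ~ Binomial(12, 0.10), P(Y ≤ 12) = 1 − P(X ≤ 1).
  k=0: C(12,0)·0.10^0·0.90^12 = 0.2824295
  k=1: C(12,1)·0.10^1·0.90^11 = 0.3765727
1 − 0.6590023 = 0.3409977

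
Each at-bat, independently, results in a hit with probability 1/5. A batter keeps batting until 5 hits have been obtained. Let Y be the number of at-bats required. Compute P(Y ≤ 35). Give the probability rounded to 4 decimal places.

Finishing within 35 at-bats ⇔ at least 5 successes in the first 35. With X ~ Binomial(35, 0.20), P(Y ≤ 35) = 1 − P(X ≤ 4).
  k=0: C(35,0)·0.20^0·0.80^35 = 0.000406
  k=1: C(35,1)·0.20^1·0.80^34 = 0.003549
  k=2: C(35,2)·0.20^2·0.80^33 = 0.015085
  k=3: C(35,3)·0.20^3·0.80^32 = 0.041484
  k=4: C(35,4)·0.20^4·0.80^31 = 0.082968
1 − 0.143492 = 0.856508

0.8565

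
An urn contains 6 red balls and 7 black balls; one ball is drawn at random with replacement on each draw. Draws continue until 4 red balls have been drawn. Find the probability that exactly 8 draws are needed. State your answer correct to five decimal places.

Y = trial on which the fourth success occurs; negative binomial, r=4, p=0.461538.
P(Y=8) = C(7,3) · p^4 · (1−p)^4
= 35 · 0.045377 · 0.084066 = 0.1335114

0.13351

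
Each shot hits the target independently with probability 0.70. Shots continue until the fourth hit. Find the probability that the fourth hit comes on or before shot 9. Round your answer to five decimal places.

Finishing within 9 shots ⇔ at least 4 successes in the first 9. With X ~ Binomial(9, 0.70), P(Y ≤ 9) = 1 − P(X ≤ 3).
  k=0: C(9,0)·0.70^0·0.30^9 = 0.0000197
  k=1: C(9,1)·0.70^1·0.30^8 = 0.0004133
  k=2: C(9,2)·0.70^2·0.30^7 = 0.0038579
  k=3: C(9,3)·0.70^3·0.30^6 = 0.0210039
1 − 0.0252948 = 0.9747052

0.97471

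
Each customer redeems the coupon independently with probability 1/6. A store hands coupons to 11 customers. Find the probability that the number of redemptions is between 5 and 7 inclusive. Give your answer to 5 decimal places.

X ~ Binomial(11, 0.166667); P(5 ≤ X ≤ 7) = Σ C(11,k) p^k (1−p)^(11−k) over k:
  k=5: C(11,5)·0.166667^5·0.833333^6 = 0.0198975
  k=6: C(11,6)·0.166667^6·0.833333^5 = 0.0039795
  k=7: C(11,7)·0.166667^7·0.833333^4 = 0.0005685
Total = 0.0244455

0.02445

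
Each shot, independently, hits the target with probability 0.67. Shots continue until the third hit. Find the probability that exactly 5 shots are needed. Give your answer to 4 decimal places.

0.1965

Y = trial on which the third success occurs; negative binomial, r=3, p=0.67.
P(Y=5) = C(4,2) · p^3 · (1−p)^2
= 6 · 0.30076 · 0.1089 = 0.196519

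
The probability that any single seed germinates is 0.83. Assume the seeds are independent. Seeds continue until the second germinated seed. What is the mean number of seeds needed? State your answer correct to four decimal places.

2.4096

Y = total seeds until the second success; negative binomial with r=2, p=0.83.
E[Y] = r / p = 2 / 0.83 = 2.409639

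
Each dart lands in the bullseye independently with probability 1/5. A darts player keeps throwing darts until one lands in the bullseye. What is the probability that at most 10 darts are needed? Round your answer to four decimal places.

Y = number of darts to the first success; geometric, p = 0.20.
P(Y ≤ 10) = 1 − (1−p)^10 = 1 − 0.107374 = 0.892626

0.8926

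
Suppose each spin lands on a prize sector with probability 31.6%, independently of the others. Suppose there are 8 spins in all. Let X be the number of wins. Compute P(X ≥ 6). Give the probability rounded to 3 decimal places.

X ~ Binomial(8, 0.316); P(X ≥ 6) = Σ C(8,k) p^k (1−p)^(8−k) over k:
  k=6: C(8,6)·0.316^6·0.684^2 = 0.01304
  k=7: C(8,7)·0.316^7·0.684^1 = 0.00172
  k=8: C(8,8)·0.316^8·0.684^0 = 0.00010
Total = 0.01486

0.015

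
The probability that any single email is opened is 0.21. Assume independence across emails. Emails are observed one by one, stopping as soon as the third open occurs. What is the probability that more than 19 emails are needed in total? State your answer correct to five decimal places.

0.20578

Needing more than 19 emails ⇔ fewer than 3 successes in the first 19. With X ~ Binomial(19, 0.21), P(Y > 19) = P(X ≤ 2).
  k=0: C(19,0)·0.21^0·0.79^19 = 0.0113479
  k=1: C(19,1)·0.21^1·0.79^18 = 0.0573140
  k=2: C(19,2)·0.21^2·0.79^17 = 0.1371182
P(X ≤ 2) = 0.2057801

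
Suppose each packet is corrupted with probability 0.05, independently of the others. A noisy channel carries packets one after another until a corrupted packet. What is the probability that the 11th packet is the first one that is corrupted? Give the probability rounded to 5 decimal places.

0.02994

Geometric (trials to first success), p = 0.05.
P(Y = 11) = (1−p)^10 · p = 0.59874 · 0.05 = 0.0299368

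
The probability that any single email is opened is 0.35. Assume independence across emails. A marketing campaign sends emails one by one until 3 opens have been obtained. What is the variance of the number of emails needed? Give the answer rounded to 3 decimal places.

15.918

Y = total emails until the third success; negative binomial with r=3, p=0.35.
Var(Y) = r(1−p)/p² = 3·0.65 / 0.35² = 15.91837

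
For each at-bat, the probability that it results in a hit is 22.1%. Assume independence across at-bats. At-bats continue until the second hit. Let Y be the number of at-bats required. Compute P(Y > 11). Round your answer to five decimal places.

0.26417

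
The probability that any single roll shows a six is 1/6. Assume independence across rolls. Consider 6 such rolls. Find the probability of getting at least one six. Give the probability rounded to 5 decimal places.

0.66510

P(at least one) = 1 − P(none) = 1 − (1 − 0.166667)^6
= 1 − 0.3348980 = 0.6651020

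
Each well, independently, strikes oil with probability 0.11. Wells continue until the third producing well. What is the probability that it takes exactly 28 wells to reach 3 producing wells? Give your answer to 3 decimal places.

Y = trial on which the third success occurs; negative binomial, r=3, p=0.11.
P(Y=28) = C(27,2) · p^3 · (1−p)^25
= 351 · 0.001331 · 0.054294 = 0.02537

0.025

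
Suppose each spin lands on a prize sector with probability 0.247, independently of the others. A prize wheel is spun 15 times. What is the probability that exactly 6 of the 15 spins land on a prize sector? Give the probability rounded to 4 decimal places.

X ~ Binomial(n=15, p=0.247).
P(X=6) = C(15,6) · p^6 · (1−p)^9
= 5005 · 0.00022708 · 0.077831 = 0.088459

0.0885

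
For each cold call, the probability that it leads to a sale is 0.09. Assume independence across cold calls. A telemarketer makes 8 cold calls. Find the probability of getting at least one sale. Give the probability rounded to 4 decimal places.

P(at least one) = 1 − P(none) = 1 − (1 − 0.09)^8
= 1 − 0.470253 = 0.529747

0.5297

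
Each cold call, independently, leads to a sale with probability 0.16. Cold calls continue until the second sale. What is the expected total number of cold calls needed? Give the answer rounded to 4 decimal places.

Y = total cold calls until the second success; negative binomial with r=2, p=0.16.
E[Y] = r / p = 2 / 0.16 = 12.500000

12.5000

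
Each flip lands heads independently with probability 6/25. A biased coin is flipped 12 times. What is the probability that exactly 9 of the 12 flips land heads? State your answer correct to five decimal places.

0.00026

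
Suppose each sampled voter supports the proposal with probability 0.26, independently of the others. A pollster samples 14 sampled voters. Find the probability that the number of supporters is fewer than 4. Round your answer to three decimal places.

X ~ Binomial(14, 0.26); P(X ≤ 3) = Σ C(14,k) p^k (1−p)^(14−k) over k:
  k=0: C(14,0)·0.26^0·0.74^14 = 0.01477
  k=1: C(14,1)·0.26^1·0.74^13 = 0.07263
  k=2: C(14,2)·0.26^2·0.74^12 = 0.16587
  k=3: C(14,3)·0.26^3·0.74^11 = 0.23312
Total = 0.48638

0.486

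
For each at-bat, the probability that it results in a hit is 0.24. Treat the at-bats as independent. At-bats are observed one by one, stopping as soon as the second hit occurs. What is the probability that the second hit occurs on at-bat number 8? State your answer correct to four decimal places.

0.0777

Y = trial on which the second success occurs; negative binomial, r=2, p=0.24.
P(Y=8) = C(7,1) · p^2 · (1−p)^6
= 7 · 0.0576 · 0.1927 = 0.077697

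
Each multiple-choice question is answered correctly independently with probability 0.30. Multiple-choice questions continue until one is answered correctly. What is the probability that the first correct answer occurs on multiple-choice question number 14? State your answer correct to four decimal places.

Geometric (trials to first success), p = 0.30.
P(Y = 14) = (1−p)^13 · p = 0.0096889 · 0.30 = 0.002907

0.0029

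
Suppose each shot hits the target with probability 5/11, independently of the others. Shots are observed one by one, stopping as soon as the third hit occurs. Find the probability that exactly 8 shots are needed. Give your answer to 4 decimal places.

Y = trial on which the third success occurs; negative binomial, r=3, p=0.454545.
P(Y=8) = C(7,2) · p^3 · (1−p)^5
= 21 · 0.093914 · 0.048283 = 0.095223

0.0952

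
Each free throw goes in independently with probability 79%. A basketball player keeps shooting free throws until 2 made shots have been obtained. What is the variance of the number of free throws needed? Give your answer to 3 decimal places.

0.673

Y = total free throws until the second success; negative binomial with r=2, p=0.79.
Var(Y) = r(1−p)/p² = 2·0.21 / 0.79² = 0.67297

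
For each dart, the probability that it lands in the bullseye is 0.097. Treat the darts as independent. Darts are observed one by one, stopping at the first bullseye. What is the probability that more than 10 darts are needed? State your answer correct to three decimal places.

Y = number of darts to the first success; geometric, p = 0.097.
P(Y > 10) = P(first 10 all fail) = (1−p)^10 = 0.36048

0.360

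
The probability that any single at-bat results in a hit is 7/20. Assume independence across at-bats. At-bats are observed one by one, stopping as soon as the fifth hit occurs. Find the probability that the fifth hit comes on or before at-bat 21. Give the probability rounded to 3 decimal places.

0.908

Finishing within 21 at-bats ⇔ at least 5 successes in the first 21. With X ~ Binomial(21, 0.35), P(Y ≤ 21) = 1 − P(X ≤ 4).
  k=0: C(21,0)·0.35^0·0.65^21 = 0.00012
  k=1: C(21,1)·0.35^1·0.65^20 = 0.00133
  k=2: C(21,2)·0.35^2·0.65^19 = 0.00717
  k=3: C(21,3)·0.35^3·0.65^18 = 0.02446
  k=4: C(21,4)·0.35^4·0.65^17 = 0.05927
1 − 0.09236 = 0.90764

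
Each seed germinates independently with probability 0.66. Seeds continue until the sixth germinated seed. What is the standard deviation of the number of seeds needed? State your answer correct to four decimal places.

2.1641

Y = total seeds until the sixth success; negative binomial with r=6, p=0.66.
SD(Y) = √[r(1−p)/p²] = √(4.683196) = 2.164069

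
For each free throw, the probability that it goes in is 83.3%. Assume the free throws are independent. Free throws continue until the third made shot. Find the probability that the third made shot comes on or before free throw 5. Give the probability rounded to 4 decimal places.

0.9643

Finishing within 5 free throws ⇔ at least 3 successes in the first 5. With X ~ Binomial(5, 0.833), P(Y ≤ 5) = 1 − P(X ≤ 2).
  k=0: C(5,0)·0.833^0·0.167^5 = 0.000130
  k=1: C(5,1)·0.833^1·0.167^4 = 0.003240
  k=2: C(5,2)·0.833^2·0.167^3 = 0.032318
1 − 0.035687 = 0.964313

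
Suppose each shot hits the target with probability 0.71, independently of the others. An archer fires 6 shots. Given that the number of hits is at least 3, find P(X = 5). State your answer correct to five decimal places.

0.33498

X ~ Binomial(6, 0.71). Want P(X=5 | X≥3) = P(X=5) / P(X≥3).
P(X=5) = C(6,5)·0.71^5·0.29^1 = 0.3139359
P(X≥3) = 1 − 0.0005948 − 0.0087377 − 0.0534811 = 0.9371864
Ratio = 0.3139359 / 0.9371864 = 0.3349770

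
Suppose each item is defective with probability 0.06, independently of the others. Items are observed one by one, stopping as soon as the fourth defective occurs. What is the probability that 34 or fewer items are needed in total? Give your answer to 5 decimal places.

Finishing within 34 items ⇔ at least 4 successes in the first 34. With X ~ Binomial(34, 0.06), P(Y ≤ 34) = 1 − P(X ≤ 3).
  k=0: C(34,0)·0.06^0·0.94^34 = 0.1219964
  k=1: C(34,1)·0.06^1·0.94^33 = 0.2647581
  k=2: C(34,2)·0.06^2·0.94^32 = 0.2788410
  k=3: C(34,3)·0.06^3·0.94^31 = 0.1898492
1 − 0.8554448 = 0.1445552

0.14456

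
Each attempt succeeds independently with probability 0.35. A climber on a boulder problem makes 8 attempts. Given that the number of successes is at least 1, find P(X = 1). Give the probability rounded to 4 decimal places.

X ~ Binomial(8, 0.35). Want P(X=1 | X≥1) = P(X=1) / P(X≥1).
P(X=1) = C(8,1)·0.35^1·0.65^7 = 0.137262
P(X≥1) = 1 − 0.031864 = 0.968136
Ratio = 0.137262 / 0.968136 = 0.141780

0.1418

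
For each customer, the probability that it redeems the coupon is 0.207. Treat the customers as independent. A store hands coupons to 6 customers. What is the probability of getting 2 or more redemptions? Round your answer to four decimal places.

X ~ Binomial(6, 0.207); P(X ≥ 2) = Σ C(6,k) p^k (1−p)^(6−k) over k:
  k=2: C(6,2)·0.207^2·0.793^4 = 0.254170
  k=3: C(6,3)·0.207^3·0.793^3 = 0.088463
  k=4: C(6,4)·0.207^4·0.793^2 = 0.017319
  k=5: C(6,5)·0.207^5·0.793^1 = 0.001808
  k=6: C(6,6)·0.207^6·0.793^0 = 0.000079
Total = 0.361839

0.3618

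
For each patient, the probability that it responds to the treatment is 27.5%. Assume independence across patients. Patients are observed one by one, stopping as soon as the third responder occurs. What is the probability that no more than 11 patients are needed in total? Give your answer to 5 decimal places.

0.61936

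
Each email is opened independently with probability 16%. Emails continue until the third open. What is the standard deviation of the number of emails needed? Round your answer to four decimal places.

Y = total emails until the third success; negative binomial with r=3, p=0.16.
SD(Y) = √[r(1−p)/p²] = √(98.437500) = 9.921567

9.9216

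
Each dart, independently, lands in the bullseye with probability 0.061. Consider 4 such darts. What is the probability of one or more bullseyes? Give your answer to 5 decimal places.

P(at least one) = 1 − P(none) = 1 − (1 − 0.061)^4
= 1 − 0.7774319 = 0.2225681

0.22257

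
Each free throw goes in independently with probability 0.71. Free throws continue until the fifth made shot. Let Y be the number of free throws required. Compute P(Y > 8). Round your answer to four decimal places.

0.1763

Needing more than 8 free throws ⇔ fewer than 5 successes in the first 8. With X ~ Binomial(8, 0.71), P(Y > 8) = P(X ≤ 4).
  k=0: C(8,0)·0.71^0·0.29^8 = 0.000050
  k=1: C(8,1)·0.71^1·0.29^7 = 0.000980
  k=2: C(8,2)·0.71^2·0.29^6 = 0.008396
  k=3: C(8,3)·0.71^3·0.29^5 = 0.041111
  k=4: C(8,4)·0.71^4·0.29^4 = 0.125812
P(X ≤ 4) = 0.176349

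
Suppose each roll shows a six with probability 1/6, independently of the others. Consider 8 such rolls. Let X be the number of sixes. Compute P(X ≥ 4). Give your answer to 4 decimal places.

0.0307

X ~ Binomial(8, 0.166667); P(X ≥ 4) = Σ C(8,k) p^k (1−p)^(8−k) over k:
  k=4: C(8,4)·0.166667^4·0.833333^4 = 0.026048
  k=5: C(8,5)·0.166667^5·0.833333^3 = 0.004168
  k=6: C(8,6)·0.166667^6·0.833333^2 = 0.000417
  k=7: C(8,7)·0.166667^7·0.833333^1 = 0.000024
  k=8: C(8,8)·0.166667^8·0.833333^0 = 0.000001
Total = 0.030656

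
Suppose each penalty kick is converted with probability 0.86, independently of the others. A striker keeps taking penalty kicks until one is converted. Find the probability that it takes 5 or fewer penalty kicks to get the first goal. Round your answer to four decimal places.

Y = number of penalty kicks to the first success; geometric, p = 0.86.
P(Y ≤ 5) = 1 − (1−p)^5 = 1 − 0.000054 = 0.999946

0.9999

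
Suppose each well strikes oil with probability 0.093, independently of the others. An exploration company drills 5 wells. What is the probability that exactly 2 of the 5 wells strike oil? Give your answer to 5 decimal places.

0.06453

X ~ Binomial(n=5, p=0.093).
P(X=2) = C(5,2) · p^2 · (1−p)^3
= 10 · 0.008649 · 0.74614 = 0.0645339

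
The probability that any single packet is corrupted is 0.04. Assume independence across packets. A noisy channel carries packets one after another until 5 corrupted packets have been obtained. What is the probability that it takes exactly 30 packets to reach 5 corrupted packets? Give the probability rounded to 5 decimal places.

Y = trial on which the fifth success occurs; negative binomial, r=5, p=0.04.
P(Y=30) = C(29,4) · p^5 · (1−p)^25
= 23751 · 1.024e-07 · 0.3604 = 0.0008765

0.00088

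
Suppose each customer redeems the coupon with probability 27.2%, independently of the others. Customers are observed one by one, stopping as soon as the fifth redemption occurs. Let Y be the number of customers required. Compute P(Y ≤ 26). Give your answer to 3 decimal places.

0.874

Finishing within 26 customers ⇔ at least 5 successes in the first 26. With X ~ Binomial(26, 0.272), P(Y ≤ 26) = 1 − P(X ≤ 4).
  k=0: C(26,0)·0.272^0·0.728^26 = 0.00026
  k=1: C(26,1)·0.272^1·0.728^25 = 0.00253
  k=2: C(26,2)·0.272^2·0.728^24 = 0.01181
  k=3: C(26,3)·0.272^3·0.728^23 = 0.03529
  k=4: C(26,4)·0.272^4·0.728^22 = 0.07582
1 − 0.12571 = 0.87429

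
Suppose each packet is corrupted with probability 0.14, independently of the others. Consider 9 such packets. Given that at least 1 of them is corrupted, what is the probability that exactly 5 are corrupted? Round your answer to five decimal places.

0.00499

X ~ Binomial(9, 0.14). Want P(X=5 | X≥1) = P(X=5) / P(X≥1).
P(X=5) = C(9,5)·0.14^5·0.86^4 = 0.0037068
P(X≥1) = 1 − 0.2573274 = 0.7426726
Ratio = 0.0037068 / 0.7426726 = 0.0049912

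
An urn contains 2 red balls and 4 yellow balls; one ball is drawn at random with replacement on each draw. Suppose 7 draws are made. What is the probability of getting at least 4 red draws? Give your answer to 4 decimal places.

X ~ Binomial(7, 0.333333); P(X ≥ 4) = Σ C(7,k) p^k (1−p)^(7−k) over k:
  k=4: C(7,4)·0.333333^4·0.666667^3 = 0.128029
  k=5: C(7,5)·0.333333^5·0.666667^2 = 0.038409
  k=6: C(7,6)·0.333333^6·0.666667^1 = 0.006401
  k=7: C(7,7)·0.333333^7·0.666667^0 = 0.000457
Total = 0.173297

0.1733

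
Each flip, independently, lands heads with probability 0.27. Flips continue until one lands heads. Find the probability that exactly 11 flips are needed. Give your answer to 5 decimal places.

0.01160

Geometric (trials to first success), p = 0.27.
P(Y = 11) = (1−p)^10 · p = 0.042976 · 0.27 = 0.0116036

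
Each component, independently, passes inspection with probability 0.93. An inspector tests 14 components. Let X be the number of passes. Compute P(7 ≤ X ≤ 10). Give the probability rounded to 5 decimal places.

0.01360

X ~ Binomial(14, 0.93); P(7 ≤ X ≤ 10) = Σ C(14,k) p^k (1−p)^(14−k) over k:
  k=7: C(14,7)·0.93^7·0.07^7 = 0.0000170
  k=8: C(14,8)·0.93^8·0.07^6 = 0.0001977
  k=9: C(14,9)·0.93^9·0.07^5 = 0.0017511
  k=10: C(14,10)·0.93^10·0.07^4 = 0.0116320
Total = 0.0135978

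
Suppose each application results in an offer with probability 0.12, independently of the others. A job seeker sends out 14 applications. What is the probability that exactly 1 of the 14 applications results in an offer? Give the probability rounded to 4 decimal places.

0.3188

X ~ Binomial(n=14, p=0.12).
P(X=1) = C(14,1) · p^1 · (1−p)^13
= 14 · 0.12 · 0.18979 = 0.318848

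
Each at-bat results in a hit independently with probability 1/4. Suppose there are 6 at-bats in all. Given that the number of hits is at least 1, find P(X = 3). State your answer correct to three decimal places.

0.160

X ~ Binomial(6, 0.25). Want P(X=3 | X≥1) = P(X=3) / P(X≥1).
P(X=3) = C(6,3)·0.25^3·0.75^3 = 0.13184
P(X≥1) = 1 − 0.17798 = 0.82202
Ratio = 0.13184 / 0.82202 = 0.16038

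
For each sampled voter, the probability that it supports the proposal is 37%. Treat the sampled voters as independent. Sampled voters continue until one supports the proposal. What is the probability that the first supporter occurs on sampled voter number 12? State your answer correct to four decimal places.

Geometric (trials to first success), p = 0.37.
P(Y = 12) = (1−p)^11 · p = 0.0062051 · 0.37 = 0.002296

0.0023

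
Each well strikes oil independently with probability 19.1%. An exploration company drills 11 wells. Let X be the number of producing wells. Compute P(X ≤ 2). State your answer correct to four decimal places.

0.6473

X ~ Binomial(11, 0.191); P(X ≤ 2) = Σ C(11,k) p^k (1−p)^(11−k) over k:
  k=0: C(11,0)·0.191^0·0.809^11 = 0.097148
  k=1: C(11,1)·0.191^1·0.809^10 = 0.252297
  k=2: C(11,2)·0.191^2·0.809^9 = 0.297828
Total = 0.647273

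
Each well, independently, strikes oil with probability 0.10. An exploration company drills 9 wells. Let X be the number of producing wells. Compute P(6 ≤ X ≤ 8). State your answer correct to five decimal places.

X ~ Binomial(9, 0.10); P(6 ≤ X ≤ 8) = Σ C(9,k) p^k (1−p)^(9−k) over k:
  k=6: C(9,6)·0.10^6·0.90^3 = 0.0000612
  k=7: C(9,7)·0.10^7·0.90^2 = 0.0000029
  k=8: C(9,8)·0.10^8·0.90^1 = 0.0000001
Total = 0.0000642

0.00006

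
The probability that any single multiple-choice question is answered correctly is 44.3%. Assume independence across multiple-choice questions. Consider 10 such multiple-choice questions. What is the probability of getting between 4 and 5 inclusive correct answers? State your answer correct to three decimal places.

X ~ Binomial(10, 0.443); P(4 ≤ X ≤ 5) = Σ C(10,k) p^k (1−p)^(10−k) over k:
  k=4: C(10,4)·0.443^4·0.557^6 = 0.24153
  k=5: C(10,5)·0.443^5·0.557^5 = 0.23051
Total = 0.47204

0.472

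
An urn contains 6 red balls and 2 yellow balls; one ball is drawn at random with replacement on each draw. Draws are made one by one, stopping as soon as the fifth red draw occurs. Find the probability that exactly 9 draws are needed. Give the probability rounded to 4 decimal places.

Y = trial on which the fifth success occurs; negative binomial, r=5, p=0.75.
P(Y=9) = C(8,4) · p^5 · (1−p)^4
= 70 · 0.2373 · 0.0039062 = 0.064888

0.0649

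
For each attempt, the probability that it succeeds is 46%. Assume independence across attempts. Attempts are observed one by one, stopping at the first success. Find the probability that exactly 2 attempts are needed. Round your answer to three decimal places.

0.248

Geometric (trials to first success), p = 0.46.
P(Y = 2) = (1−p)^1 · p = 0.54 · 0.46 = 0.24840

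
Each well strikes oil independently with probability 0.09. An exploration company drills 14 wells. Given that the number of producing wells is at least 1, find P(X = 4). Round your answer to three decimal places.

0.035

X ~ Binomial(14, 0.09). Want P(X=4 | X≥1) = P(X=4) / P(X≥1).
P(X=4) = C(14,4)·0.09^4·0.91^10 = 0.02558
P(X≥1) = 1 − 0.26704 = 0.73296
Ratio = 0.02558 / 0.73296 = 0.03489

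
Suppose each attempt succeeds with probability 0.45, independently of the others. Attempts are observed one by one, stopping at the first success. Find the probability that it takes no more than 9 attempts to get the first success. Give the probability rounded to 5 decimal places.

0.99539

Y = number of attempts to the first success; geometric, p = 0.45.
P(Y ≤ 9) = 1 − (1−p)^9 = 1 − 0.0046054 = 0.9953946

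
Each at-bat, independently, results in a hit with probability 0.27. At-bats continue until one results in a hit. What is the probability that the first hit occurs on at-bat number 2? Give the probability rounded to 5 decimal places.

Geometric (trials to first success), p = 0.27.
P(Y = 2) = (1−p)^1 · p = 0.73 · 0.27 = 0.1971000

0.19710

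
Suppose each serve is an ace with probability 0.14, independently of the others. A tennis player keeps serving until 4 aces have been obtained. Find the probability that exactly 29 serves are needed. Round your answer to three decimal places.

Y = trial on which the fourth success occurs; negative binomial, r=4, p=0.14.
P(Y=29) = C(28,3) · p^4 · (1−p)^25
= 3276 · 0.00038416 · 0.023039 = 0.02899

0.029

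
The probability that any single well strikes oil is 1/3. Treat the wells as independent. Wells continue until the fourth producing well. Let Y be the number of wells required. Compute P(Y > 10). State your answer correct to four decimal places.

0.5593

Needing more than 10 wells ⇔ fewer than 4 successes in the first 10. With X ~ Binomial(10, 0.333333), P(Y > 10) = P(X ≤ 3).
  k=0: C(10,0)·0.333333^0·0.666667^10 = 0.017342
  k=1: C(10,1)·0.333333^1·0.666667^9 = 0.086708
  k=2: C(10,2)·0.333333^2·0.666667^8 = 0.195092
  k=3: C(10,3)·0.333333^3·0.666667^7 = 0.260123
P(X ≤ 3) = 0.559264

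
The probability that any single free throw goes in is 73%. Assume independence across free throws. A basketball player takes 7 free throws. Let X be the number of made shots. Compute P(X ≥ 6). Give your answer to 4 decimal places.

0.3965

X ~ Binomial(7, 0.73); P(X ≥ 6) = Σ C(7,k) p^k (1−p)^(7−k) over k:
  k=6: C(7,6)·0.73^6·0.27^1 = 0.286022
  k=7: C(7,7)·0.73^7·0.27^0 = 0.110474
Total = 0.396496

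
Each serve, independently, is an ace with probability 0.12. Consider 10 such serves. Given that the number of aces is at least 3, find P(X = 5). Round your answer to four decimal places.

X ~ Binomial(10, 0.12). Want P(X=5 | X≥3) = P(X=5) / P(X≥3).
P(X=5) = C(10,5)·0.12^5·0.88^5 = 0.003309
P(X≥3) = 1 − 0.278501 − 0.379774 − 0.233043 = 0.108682
Ratio = 0.003309 / 0.108682 = 0.030448

0.0304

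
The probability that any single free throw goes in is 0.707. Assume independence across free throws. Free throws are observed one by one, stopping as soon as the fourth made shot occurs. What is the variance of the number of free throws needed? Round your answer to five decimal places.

Y = total free throws until the fourth success; negative binomial with r=4, p=0.707.
Var(Y) = r(1−p)/p² = 4·0.293 / 0.707² = 2.3447081

2.34471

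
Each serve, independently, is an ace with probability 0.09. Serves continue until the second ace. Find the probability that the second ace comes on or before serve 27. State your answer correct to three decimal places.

Finishing within 27 serves ⇔ at least 2 successes in the first 27. With X ~ Binomial(27, 0.09), P(Y ≤ 27) = 1 − P(X ≤ 1).
  k=0: C(27,0)·0.09^0·0.91^27 = 0.07836
  k=1: C(27,1)·0.09^1·0.91^26 = 0.20926
1 − 0.28762 = 0.71238

0.712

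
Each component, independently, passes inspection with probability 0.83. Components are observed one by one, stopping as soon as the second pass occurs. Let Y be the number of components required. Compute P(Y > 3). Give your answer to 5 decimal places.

Needing more than 3 components ⇔ fewer than 2 successes in the first 3. With X ~ Binomial(3, 0.83), P(Y > 3) = P(X ≤ 1).
  k=0: C(3,0)·0.83^0·0.17^3 = 0.0049130
  k=1: C(3,1)·0.83^1·0.17^2 = 0.0719610
P(X ≤ 1) = 0.0768740

0.07687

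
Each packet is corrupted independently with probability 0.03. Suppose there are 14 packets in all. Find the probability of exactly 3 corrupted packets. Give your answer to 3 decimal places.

X ~ Binomial(n=14, p=0.03).
P(X=3) = C(14,3) · p^3 · (1−p)^11
= 364 · 2.7e-05 · 0.7153 = 0.00703

0.007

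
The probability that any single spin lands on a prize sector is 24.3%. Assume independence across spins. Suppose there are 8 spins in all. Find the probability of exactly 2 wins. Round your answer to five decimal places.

X ~ Binomial(n=8, p=0.243).
P(X=2) = C(8,2) · p^2 · (1−p)^6
= 28 · 0.059049 · 0.18818 = 0.3111328

0.31113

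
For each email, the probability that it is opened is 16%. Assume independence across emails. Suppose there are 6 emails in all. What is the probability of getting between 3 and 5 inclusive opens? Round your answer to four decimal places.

0.0560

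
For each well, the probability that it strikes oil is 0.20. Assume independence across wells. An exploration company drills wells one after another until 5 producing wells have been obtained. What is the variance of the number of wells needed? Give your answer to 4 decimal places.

100.0000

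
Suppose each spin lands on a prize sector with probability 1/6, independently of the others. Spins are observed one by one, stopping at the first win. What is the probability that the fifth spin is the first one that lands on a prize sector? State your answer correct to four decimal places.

0.0804

Geometric (trials to first success), p = 0.166667.
P(Y = 5) = (1−p)^4 · p = 0.48225 · 0.166667 = 0.080376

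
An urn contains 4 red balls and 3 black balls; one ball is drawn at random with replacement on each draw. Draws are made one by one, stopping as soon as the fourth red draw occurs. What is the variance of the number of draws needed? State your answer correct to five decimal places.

Y = total draws until the fourth success; negative binomial with r=4, p=0.571429.
Var(Y) = r(1−p)/p² = 4·0.428571 / 0.571429² = 5.2500000

5.25000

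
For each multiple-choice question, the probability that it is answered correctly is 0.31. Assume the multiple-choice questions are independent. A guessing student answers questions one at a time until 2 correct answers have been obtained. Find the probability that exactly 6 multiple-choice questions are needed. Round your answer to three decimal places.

0.109

Y = trial on which the second success occurs; negative binomial, r=2, p=0.31.
P(Y=6) = C(5,1) · p^2 · (1−p)^4
= 5 · 0.0961 · 0.22667 = 0.10892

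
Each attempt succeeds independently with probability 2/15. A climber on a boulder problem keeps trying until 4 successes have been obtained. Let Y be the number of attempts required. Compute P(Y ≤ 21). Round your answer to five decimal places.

Finishing within 21 attempts ⇔ at least 4 successes in the first 21. With X ~ Binomial(21, 0.133333), P(Y ≤ 21) = 1 − P(X ≤ 3).
  k=0: C(21,0)·0.133333^0·0.866667^21 = 0.0495329
  k=1: C(21,1)·0.133333^1·0.866667^20 = 0.1600294
  k=2: C(21,2)·0.133333^2·0.866667^19 = 0.2461991
  k=3: C(21,3)·0.133333^3·0.866667^18 = 0.2398863
1 − 0.6956479 = 0.3043521

0.30435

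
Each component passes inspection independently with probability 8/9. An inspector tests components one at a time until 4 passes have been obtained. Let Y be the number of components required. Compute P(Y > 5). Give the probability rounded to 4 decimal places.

Needing more than 5 components ⇔ fewer than 4 successes in the first 5. With X ~ Binomial(5, 0.888889), P(Y > 5) = P(X ≤ 3).
  k=0: C(5,0)·0.888889^0·0.111111^5 = 0.000017
  k=1: C(5,1)·0.888889^1·0.111111^4 = 0.000677
  k=2: C(5,2)·0.888889^2·0.111111^3 = 0.010838
  k=3: C(5,3)·0.888889^3·0.111111^2 = 0.086708
P(X ≤ 3) = 0.098240

0.0982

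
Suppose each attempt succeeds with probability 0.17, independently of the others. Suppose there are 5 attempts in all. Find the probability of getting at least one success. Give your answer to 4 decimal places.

0.6061

P(at least one) = 1 − P(none) = 1 − (1 − 0.17)^5
= 1 − 0.393904 = 0.606096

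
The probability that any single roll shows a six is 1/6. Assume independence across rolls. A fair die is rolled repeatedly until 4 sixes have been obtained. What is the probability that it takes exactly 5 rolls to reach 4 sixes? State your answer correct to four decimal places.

Y = trial on which the fourth success occurs; negative binomial, r=4, p=0.166667.
P(Y=5) = C(4,3) · p^4 · (1−p)^1
= 4 · 0.0007716 · 0.83333 = 0.002572

0.0026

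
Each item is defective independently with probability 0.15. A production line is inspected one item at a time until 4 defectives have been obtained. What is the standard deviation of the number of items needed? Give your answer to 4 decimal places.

Y = total items until the fourth success; negative binomial with r=4, p=0.15.
SD(Y) = √[r(1−p)/p²] = √(151.111111) = 12.292726

12.2927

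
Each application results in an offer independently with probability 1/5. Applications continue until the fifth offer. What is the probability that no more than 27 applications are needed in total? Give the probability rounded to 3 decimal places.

Finishing within 27 applications ⇔ at least 5 successes in the first 27. With X ~ Binomial(27, 0.20), P(Y ≤ 27) = 1 − P(X ≤ 4).
  k=0: C(27,0)·0.20^0·0.80^27 = 0.00242
  k=1: C(27,1)·0.20^1·0.80^26 = 0.01632
  k=2: C(27,2)·0.20^2·0.80^25 = 0.05304
  k=3: C(27,3)·0.20^3·0.80^24 = 0.11050
  k=4: C(27,4)·0.20^4·0.80^23 = 0.16576
1 − 0.34804 = 0.65196

0.652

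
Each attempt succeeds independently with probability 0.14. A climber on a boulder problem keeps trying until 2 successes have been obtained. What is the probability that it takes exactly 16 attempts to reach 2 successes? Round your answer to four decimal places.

Y = trial on which the second success occurs; negative binomial, r=2, p=0.14.
P(Y=16) = C(15,1) · p^2 · (1−p)^14
= 15 · 0.0196 · 0.12105 = 0.035590

0.0356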